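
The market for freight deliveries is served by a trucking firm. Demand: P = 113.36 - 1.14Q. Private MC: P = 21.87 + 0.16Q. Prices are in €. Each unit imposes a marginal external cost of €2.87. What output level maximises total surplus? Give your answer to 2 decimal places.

Q* = 68.17

Social marginal cost = private MC + MEC = 24.74 + 0.16Q.
Set SMC = demand: 24.74 + 0.16Q = 113.36 - 1.14Q → Q* = 68.1692.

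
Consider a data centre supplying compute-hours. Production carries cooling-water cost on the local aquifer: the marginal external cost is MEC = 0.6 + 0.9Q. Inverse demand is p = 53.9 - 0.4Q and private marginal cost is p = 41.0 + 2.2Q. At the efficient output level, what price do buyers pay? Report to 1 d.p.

P = 52.5

Social marginal cost = private MC + MEC = 41.6 + 3.1Q.
Set SMC = demand: 41.6 + 3.1Q = 53.9 - 0.4Q → Q* = 3.5143.
Consumer price on the demand curve at Q*: 53.9 − 0.4×3.5143 = 52.4943.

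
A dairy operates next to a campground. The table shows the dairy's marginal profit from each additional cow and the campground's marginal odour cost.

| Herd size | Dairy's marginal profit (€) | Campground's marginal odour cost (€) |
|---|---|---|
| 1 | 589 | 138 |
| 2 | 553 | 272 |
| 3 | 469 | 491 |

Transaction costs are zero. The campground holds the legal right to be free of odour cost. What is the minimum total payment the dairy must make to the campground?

€410

Efficient level: marginal profit ≥ marginal odour cost through level 2, so k* = 2.
With the campground holding the right, the dairy must at least compensate total damage at k*: 138 + 272 = 410.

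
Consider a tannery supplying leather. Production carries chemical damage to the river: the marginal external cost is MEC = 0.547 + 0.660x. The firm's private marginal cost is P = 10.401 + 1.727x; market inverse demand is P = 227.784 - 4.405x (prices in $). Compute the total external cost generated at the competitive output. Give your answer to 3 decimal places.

$434.117

Market equilibrium (private): 10.401 + 1.727x = 227.784 - 4.405x → x_m = 35.4506.
Total external cost = ∫₀^{x_m} (0.547 + 0.660x) dx = 0.547×35.4506 + ½×0.660×35.4506² = 434.1173.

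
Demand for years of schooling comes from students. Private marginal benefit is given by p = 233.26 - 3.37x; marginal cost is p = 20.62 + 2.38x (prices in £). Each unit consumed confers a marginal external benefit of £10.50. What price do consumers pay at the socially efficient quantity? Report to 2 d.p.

Social marginal benefit = demand + MEB = 243.76 - 3.37x.
Set SMB = MC: 243.76 - 3.37x = 20.62 + 2.38x → x* = 38.8070.
Consumer price on the demand curve at x*: 233.26 − 3.37×38.8070 = 102.4804.

P = £102.48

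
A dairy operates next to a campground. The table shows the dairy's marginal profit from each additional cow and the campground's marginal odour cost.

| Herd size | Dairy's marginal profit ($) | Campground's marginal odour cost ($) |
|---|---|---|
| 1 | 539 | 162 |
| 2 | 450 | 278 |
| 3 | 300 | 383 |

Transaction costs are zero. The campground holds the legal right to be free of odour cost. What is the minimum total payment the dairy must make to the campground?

$440

Efficient level: marginal profit ≥ marginal odour cost through level 2, so k* = 2.
With the campground holding the right, the dairy must at least compensate total damage at k*: 162 + 278 = 440.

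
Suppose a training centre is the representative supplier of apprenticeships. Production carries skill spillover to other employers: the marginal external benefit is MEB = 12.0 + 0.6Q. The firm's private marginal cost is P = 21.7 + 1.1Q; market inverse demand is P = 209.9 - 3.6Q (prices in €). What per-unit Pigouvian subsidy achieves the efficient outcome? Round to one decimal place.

Social marginal cost = private MC − MEB = 9.7 + 0.5Q.
Set SMC = demand: 9.7 + 0.5Q = 209.9 - 3.6Q → Q* = 48.8293.
The Pigouvian subsidy equals MEB at Q*: 12.0 + 0.6×48.8293 = 41.2976.

subsidy = €41.3 per unit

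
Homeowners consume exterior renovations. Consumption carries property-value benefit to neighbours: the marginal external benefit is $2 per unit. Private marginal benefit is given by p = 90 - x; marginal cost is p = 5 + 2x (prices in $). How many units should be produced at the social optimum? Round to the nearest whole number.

x* = 29

Social marginal benefit = demand + MEB = 92 - x.
Set SMB = MC: 92 - x = 5 + 2x → x* = 29.0000.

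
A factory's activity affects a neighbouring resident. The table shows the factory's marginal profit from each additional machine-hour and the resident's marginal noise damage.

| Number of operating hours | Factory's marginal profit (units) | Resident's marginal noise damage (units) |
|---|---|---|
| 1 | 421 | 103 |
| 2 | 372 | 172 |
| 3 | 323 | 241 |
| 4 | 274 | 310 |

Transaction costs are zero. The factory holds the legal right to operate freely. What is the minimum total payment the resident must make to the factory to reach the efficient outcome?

274

Left alone the factory would choose level 4 (marginal profit stays positive).
Efficient level: k* = 3 (marginal profit ≥ marginal noise damage through 3).
The resident must at least cover the factory's forgone profit from cutting 4→3: 274 = 274.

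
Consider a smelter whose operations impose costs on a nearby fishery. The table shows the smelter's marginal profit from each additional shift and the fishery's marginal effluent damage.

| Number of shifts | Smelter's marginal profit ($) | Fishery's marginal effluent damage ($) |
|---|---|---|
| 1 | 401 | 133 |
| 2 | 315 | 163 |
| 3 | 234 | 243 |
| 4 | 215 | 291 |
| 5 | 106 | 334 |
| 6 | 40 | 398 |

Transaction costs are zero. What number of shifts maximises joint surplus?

2

Bargaining reaches the level where marginal profit last exceeds marginal effluent damage.
That holds through level 2 (315 ≥ 163) but not at 3 (234 < 243).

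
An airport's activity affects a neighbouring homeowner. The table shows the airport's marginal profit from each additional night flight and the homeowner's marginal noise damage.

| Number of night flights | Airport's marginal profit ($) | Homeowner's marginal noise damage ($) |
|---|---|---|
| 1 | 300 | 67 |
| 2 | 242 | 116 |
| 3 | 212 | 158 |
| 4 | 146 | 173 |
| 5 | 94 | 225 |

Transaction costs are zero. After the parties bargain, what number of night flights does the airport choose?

3

Bargaining reaches the level where marginal profit last exceeds marginal noise damage.
That holds through level 3 (212 ≥ 158) but not at 4 (146 < 173).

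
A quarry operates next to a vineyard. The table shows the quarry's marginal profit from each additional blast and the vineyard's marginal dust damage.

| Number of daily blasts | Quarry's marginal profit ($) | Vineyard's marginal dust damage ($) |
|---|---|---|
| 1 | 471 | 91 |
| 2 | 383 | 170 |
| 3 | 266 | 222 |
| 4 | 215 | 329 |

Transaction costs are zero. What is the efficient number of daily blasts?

Bargaining reaches the level where marginal profit last exceeds marginal dust damage.
That holds through level 3 (266 ≥ 222) but not at 4 (215 < 329).

3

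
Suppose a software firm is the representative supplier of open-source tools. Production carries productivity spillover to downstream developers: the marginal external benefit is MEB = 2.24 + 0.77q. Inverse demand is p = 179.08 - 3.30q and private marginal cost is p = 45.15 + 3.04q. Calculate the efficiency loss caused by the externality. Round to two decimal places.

Market equilibrium (private): 45.15 + 3.04q = 179.08 - 3.30q → q_m = 21.1246.
Social marginal cost = private MC − MEB = 42.91 + 2.27q.
Set SMC = demand: 42.91 + 2.27q = 179.08 - 3.30q → q* = 24.4470.
Height of the DWL triangle at q_m is demand(q_m) − SMC(q_m) = MEB(q_m) = 18.5059.
DWL = ½ × 3.3224 × 18.5059 = 30.7420.

DWL = 30.74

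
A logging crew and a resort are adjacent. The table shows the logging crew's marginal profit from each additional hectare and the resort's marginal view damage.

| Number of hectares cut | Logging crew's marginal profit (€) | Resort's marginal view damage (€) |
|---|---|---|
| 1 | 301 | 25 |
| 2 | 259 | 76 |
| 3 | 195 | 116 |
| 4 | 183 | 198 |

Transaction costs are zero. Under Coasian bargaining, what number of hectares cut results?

3

Bargaining reaches the level where marginal profit last exceeds marginal view damage.
That holds through level 3 (195 ≥ 116) but not at 4 (183 < 198).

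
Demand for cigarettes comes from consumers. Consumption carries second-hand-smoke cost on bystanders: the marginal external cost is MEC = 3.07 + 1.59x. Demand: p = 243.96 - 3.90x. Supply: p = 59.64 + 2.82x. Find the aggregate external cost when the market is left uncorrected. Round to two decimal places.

Market equilibrium (private): 59.64 + 2.82x = 243.96 - 3.90x → x_m = 27.4286.
Total external cost = ∫₀^{x_m} (3.07 + 1.59x) dx = 3.07×27.4286 + ½×1.59×27.4286² = 682.3066.

682.31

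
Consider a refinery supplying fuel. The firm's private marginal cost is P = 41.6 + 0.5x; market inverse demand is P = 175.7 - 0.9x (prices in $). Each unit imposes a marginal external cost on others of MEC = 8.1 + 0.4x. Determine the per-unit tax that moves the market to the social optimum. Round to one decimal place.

tax = $36.1 per unit

Social marginal cost = private MC + MEC = 49.7 + 0.9x.
Set SMC = demand: 49.7 + 0.9x = 175.7 - 0.9x → x* = 70.0000.
The Pigouvian tax equals MEC at x*: 8.1 + 0.4×70.0000 = 36.1000.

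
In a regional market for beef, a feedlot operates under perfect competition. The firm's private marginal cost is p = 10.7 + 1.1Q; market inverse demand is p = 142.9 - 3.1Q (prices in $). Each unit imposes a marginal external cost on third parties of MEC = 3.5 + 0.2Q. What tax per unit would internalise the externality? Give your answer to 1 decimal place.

Social marginal cost = private MC + MEC = 14.2 + 1.3Q.
Set SMC = demand: 14.2 + 1.3Q = 142.9 - 3.1Q → Q* = 29.2500.
The Pigouvian tax equals MEC at Q*: 3.5 + 0.2×29.2500 = 9.3500.

tax = $9.4 per unit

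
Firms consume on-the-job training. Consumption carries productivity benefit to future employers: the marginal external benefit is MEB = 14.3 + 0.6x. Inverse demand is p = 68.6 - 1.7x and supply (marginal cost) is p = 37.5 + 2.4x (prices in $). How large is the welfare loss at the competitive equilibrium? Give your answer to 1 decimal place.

Market equilibrium (private): 37.5 + 2.4x = 68.6 - 1.7x → x_m = 7.5854.
Social marginal benefit = demand + MEB = 82.9 - 1.1x.
Set SMB = MC: 82.9 - 1.1x = 37.5 + 2.4x → x* = 12.9714.
The welfare-loss triangle has base |x_m − x*| and height MEB(x_m) (the vertical gap between SMB and MC is zero at x* and MEB at x_m).
DWL = ½ × 5.3860 × 18.8512 = 50.7663.

DWL = $50.8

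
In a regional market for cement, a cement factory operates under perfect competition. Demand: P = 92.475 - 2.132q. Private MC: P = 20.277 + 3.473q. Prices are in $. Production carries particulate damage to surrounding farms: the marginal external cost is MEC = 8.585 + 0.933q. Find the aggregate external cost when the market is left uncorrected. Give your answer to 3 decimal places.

$187.985

Market equilibrium (private): 20.277 + 3.473q = 92.475 - 2.132q → q_m = 12.8810.
Total external cost = ∫₀^{q_m} (8.585 + 0.933q) dq = 8.585×12.8810 + ½×0.933×12.8810² = 187.9851.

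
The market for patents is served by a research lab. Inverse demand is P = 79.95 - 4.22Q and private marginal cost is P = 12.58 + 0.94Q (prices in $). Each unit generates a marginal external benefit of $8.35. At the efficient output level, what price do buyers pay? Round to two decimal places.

P = $18.02

Social marginal cost = private MC − MEB = 4.23 + 0.94Q.
Set SMC = demand: 4.23 + 0.94Q = 79.95 - 4.22Q → Q* = 14.6744.
Consumer price on the demand curve at Q*: 79.95 − 4.22×14.6744 = 18.0240.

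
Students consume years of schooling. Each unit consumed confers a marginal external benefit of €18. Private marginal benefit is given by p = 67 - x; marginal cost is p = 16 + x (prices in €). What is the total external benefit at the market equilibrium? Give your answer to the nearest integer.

€459

Market equilibrium (private): 16 + x = 67 - x → x_m = 25.5000.
Total external benefit = MEB × x_m = 18 × 25.5000 = 459.0000.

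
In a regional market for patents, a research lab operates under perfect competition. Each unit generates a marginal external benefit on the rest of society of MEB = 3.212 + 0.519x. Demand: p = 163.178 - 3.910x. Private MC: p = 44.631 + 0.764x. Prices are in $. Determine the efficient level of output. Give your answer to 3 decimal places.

Social marginal cost = private MC − MEB = 41.419 + 0.245x.
Set SMC = demand: 41.419 + 0.245x = 163.178 - 3.910x → x* = 29.3042.

x* = 29.304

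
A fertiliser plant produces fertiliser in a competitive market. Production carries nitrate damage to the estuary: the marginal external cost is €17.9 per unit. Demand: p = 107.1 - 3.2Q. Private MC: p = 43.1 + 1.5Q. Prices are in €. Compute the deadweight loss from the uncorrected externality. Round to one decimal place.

DWL = €34.1

Market equilibrium (private): 43.1 + 1.5Q = 107.1 - 3.2Q → Q_m = 13.6170.
Social marginal cost = private MC + MEC = 61.0 + 1.5Q.
Set SMC = demand: 61.0 + 1.5Q = 107.1 - 3.2Q → Q* = 9.8085.
Between Q* and Q_m the wedge SMC − demand runs linearly from 0 to MEC(Q_m), so the loss is a triangle.
DWL = ½ × 3.8085 × 17.9000 = 34.0861.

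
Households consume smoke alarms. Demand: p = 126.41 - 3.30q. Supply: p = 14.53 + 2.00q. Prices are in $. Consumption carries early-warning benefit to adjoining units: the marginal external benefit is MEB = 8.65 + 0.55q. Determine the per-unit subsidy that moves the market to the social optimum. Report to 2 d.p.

Social marginal benefit = demand + MEB = 135.06 - 2.75q.
Set SMB = MC: 135.06 - 2.75q = 14.53 + 2.00q → q* = 25.3747.
The Pigouvian subsidy equals MEB at q*: 8.65 + 0.55×25.3747 = 22.6061.

subsidy = $22.61 per unit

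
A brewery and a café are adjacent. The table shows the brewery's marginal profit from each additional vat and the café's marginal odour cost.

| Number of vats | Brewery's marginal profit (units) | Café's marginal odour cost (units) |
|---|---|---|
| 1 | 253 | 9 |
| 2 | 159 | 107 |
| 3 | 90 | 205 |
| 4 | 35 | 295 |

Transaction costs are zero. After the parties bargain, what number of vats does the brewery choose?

Bargaining reaches the level where marginal profit last exceeds marginal odour cost.
That holds through level 2 (159 ≥ 107) but not at 3 (90 < 205).

2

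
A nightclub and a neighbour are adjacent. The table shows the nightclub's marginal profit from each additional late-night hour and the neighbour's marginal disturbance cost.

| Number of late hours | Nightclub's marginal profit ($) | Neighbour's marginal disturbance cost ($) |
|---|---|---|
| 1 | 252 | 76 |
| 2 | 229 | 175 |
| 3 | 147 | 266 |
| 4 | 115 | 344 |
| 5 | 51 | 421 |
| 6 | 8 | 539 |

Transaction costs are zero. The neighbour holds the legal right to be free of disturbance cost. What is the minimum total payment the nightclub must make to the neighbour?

$251

Efficient level: marginal profit ≥ marginal disturbance cost through level 2, so k* = 2.
With the neighbour holding the right, the nightclub must at least compensate total damage at k*: 76 + 175 = 251.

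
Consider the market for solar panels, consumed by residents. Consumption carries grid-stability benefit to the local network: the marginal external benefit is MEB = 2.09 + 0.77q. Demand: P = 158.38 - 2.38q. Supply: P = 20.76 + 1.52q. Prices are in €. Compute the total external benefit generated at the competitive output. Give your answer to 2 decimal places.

€553.15

Market equilibrium (private): 20.76 + 1.52q = 158.38 - 2.38q → q_m = 35.2872.
Total external benefit = ∫₀^{q_m} (2.09 + 0.77q) dq = 2.09×35.2872 + ½×0.77×35.2872² = 553.1470.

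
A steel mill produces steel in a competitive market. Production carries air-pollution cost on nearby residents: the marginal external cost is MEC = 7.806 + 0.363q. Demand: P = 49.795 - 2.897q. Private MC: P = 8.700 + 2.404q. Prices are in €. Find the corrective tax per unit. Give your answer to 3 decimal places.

Social marginal cost = private MC + MEC = 16.506 + 2.767q.
Set SMC = demand: 16.506 + 2.767q = 49.795 - 2.897q → q* = 5.8773.
The Pigouvian tax equals MEC at q*: 7.806 + 0.363×5.8773 = 9.9395.

tax = €9.939 per unit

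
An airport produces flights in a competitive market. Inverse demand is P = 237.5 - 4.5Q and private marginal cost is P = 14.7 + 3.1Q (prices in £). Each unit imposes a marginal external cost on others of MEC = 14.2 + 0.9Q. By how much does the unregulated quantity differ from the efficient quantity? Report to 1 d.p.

Market equilibrium (private): 14.7 + 3.1Q = 237.5 - 4.5Q → Q_m = 29.3158.
Social marginal cost = private MC + MEC = 28.9 + 4.0Q.
Set SMC = demand: 28.9 + 4.0Q = 237.5 - 4.5Q → Q* = 24.5412.
Gap = |29.3158 − 24.5412| = 4.7746.

4.8 units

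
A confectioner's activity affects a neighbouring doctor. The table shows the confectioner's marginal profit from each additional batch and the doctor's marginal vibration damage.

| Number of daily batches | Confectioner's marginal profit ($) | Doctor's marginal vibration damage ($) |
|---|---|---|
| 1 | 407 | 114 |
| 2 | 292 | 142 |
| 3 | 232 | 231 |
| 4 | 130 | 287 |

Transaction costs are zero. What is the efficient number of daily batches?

Bargaining reaches the level where marginal profit last exceeds marginal vibration damage.
That holds through level 3 (232 ≥ 231) but not at 4 (130 < 287).

3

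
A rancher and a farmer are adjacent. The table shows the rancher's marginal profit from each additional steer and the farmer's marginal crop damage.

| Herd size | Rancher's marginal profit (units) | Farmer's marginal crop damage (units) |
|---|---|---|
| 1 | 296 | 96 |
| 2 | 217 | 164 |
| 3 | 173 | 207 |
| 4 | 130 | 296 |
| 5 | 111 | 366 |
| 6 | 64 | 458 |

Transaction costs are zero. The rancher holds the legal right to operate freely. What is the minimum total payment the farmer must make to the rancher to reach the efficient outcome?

478

Left alone the rancher would choose level 6 (marginal profit stays positive).
Efficient level: k* = 2 (marginal profit ≥ marginal crop damage through 2).
The farmer must at least cover the rancher's forgone profit from cutting 6→2: 173 + 130 + 111 + 64 = 478.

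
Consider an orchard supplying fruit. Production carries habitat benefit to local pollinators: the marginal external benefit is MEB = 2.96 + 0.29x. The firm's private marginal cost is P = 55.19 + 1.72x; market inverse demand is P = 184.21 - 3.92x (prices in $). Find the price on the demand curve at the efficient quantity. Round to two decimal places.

P = $87.51

Social marginal cost = private MC − MEB = 52.23 + 1.43x.
Set SMC = demand: 52.23 + 1.43x = 184.21 - 3.92x → x* = 24.6692.
Consumer price on the demand curve at x*: 184.21 − 3.92×24.6692 = 87.5067.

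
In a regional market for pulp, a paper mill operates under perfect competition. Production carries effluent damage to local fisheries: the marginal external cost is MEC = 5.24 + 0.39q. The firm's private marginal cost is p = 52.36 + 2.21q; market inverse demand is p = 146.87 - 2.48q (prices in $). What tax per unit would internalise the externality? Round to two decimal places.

tax = $12.09 per unit

Social marginal cost = private MC + MEC = 57.60 + 2.60q.
Set SMC = demand: 57.60 + 2.60q = 146.87 - 2.48q → q* = 17.5728.
The Pigouvian tax equals MEC at q*: 5.24 + 0.39×17.5728 = 12.0934.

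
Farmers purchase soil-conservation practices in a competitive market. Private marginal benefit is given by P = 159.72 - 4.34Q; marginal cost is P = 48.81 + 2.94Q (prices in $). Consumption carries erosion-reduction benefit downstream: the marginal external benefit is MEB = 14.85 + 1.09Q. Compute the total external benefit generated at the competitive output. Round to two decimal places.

$352.73

Market equilibrium (private): 48.81 + 2.94Q = 159.72 - 4.34Q → Q_m = 15.2349.
Total external benefit = ∫₀^{Q_m} (14.85 + 1.09Q) dQ = 14.85×15.2349 + ½×1.09×15.2349² = 352.7340.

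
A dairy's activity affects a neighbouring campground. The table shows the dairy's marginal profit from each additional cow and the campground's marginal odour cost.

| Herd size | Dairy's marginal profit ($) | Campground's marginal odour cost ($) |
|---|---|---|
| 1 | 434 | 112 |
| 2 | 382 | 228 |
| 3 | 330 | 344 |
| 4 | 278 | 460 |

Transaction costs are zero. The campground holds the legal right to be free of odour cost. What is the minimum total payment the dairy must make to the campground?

$340

Efficient level: marginal profit ≥ marginal odour cost through level 2, so k* = 2.
With the campground holding the right, the dairy must at least compensate total damage at k*: 112 + 228 = 340.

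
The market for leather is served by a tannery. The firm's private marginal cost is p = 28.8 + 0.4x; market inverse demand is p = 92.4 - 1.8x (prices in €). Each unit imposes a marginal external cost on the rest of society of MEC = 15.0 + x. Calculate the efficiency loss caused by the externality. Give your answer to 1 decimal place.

Market equilibrium (private): 28.8 + 0.4x = 92.4 - 1.8x → x_m = 28.9091.
Social marginal cost = private MC + MEC = 43.8 + 1.4x.
Set SMC = demand: 43.8 + 1.4x = 92.4 - 1.8x → x* = 15.1875.
The loss is the area between SMC and demand from x* to x_m; with linear curves that's a triangle of height MEC(x_m).
DWL = ½ × 13.7216 × 43.9091 = 301.2516.

DWL = €301.3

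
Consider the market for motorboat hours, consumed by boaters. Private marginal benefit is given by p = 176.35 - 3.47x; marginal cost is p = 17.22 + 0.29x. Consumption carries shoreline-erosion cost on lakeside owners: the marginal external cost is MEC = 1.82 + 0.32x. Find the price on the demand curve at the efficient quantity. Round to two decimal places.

P = 42.56

Social marginal benefit = demand − MEC = 174.53 - 3.79x.
Set SMB = MC: 174.53 - 3.79x = 17.22 + 0.29x → x* = 38.5564.
Consumer price on the demand curve at x*: 176.35 − 3.47×38.5564 = 42.5593.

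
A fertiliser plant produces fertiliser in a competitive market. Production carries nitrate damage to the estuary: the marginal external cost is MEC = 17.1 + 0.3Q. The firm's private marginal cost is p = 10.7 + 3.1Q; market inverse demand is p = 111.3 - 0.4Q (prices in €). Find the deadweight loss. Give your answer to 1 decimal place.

Market equilibrium (private): 10.7 + 3.1Q = 111.3 - 0.4Q → Q_m = 28.7429.
Social marginal cost = private MC + MEC = 27.8 + 3.4Q.
Set SMC = demand: 27.8 + 3.4Q = 111.3 - 0.4Q → Q* = 21.9737.
The loss is the area between SMC and demand from Q* to Q_m; with linear curves that's a triangle of height MEC(Q_m).
DWL = ½ × 6.7692 × 25.7229 = 87.0617.

DWL = €87.1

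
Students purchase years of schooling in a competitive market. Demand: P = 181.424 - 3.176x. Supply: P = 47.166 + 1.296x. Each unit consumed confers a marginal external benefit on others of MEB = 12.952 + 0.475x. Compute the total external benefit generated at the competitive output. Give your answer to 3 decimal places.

Market equilibrium (private): 47.166 + 1.296x = 181.424 - 3.176x → x_m = 30.0219.
Total external benefit = ∫₀^{x_m} (12.952 + 0.475x) dx = 12.952×30.0219 + ½×0.475×30.0219² = 602.9058.

602.906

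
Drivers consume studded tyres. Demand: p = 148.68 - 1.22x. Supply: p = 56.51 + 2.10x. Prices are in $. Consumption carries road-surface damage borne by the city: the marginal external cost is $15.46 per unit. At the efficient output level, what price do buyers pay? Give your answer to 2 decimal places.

P = $120.49

Social marginal benefit = demand − MEC = 133.22 - 1.22x.
Set SMB = MC: 133.22 - 1.22x = 56.51 + 2.10x → x* = 23.1054.
Consumer price on the demand curve at x*: 148.68 − 1.22×23.1054 = 120.4914.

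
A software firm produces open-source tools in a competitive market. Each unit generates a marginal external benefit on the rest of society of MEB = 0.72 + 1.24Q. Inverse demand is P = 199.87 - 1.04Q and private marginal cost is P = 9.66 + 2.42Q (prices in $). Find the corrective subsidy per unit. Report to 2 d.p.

Social marginal cost = private MC − MEB = 8.94 + 1.18Q.
Set SMC = demand: 8.94 + 1.18Q = 199.87 - 1.04Q → Q* = 86.0045.
The Pigouvian subsidy equals MEB at Q*: 0.72 + 1.24×86.0045 = 107.3656.

subsidy = $107.37 per unit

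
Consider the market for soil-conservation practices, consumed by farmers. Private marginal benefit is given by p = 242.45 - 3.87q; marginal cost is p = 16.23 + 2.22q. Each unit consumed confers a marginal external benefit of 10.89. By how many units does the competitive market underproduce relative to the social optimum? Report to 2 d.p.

1.79 units

Market equilibrium (private): 16.23 + 2.22q = 242.45 - 3.87q → q_m = 37.1461.
Social marginal benefit = demand + MEB = 253.34 - 3.87q.
Set SMB = MC: 253.34 - 3.87q = 16.23 + 2.22q → q* = 38.9343.
Gap = |37.1461 − 38.9343| = 1.7882.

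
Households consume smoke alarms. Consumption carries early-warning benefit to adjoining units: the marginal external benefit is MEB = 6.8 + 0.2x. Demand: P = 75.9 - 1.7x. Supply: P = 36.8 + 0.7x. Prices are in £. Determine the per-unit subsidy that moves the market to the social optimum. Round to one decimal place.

subsidy = £11.0 per unit

Social marginal benefit = demand + MEB = 82.7 - 1.5x.
Set SMB = MC: 82.7 - 1.5x = 36.8 + 0.7x → x* = 20.8636.
The Pigouvian subsidy equals MEB at x*: 6.8 + 0.2×20.8636 = 10.9727.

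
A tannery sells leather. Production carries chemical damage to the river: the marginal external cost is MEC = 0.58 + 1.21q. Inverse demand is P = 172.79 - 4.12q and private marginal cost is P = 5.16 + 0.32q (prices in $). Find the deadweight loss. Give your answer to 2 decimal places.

Market equilibrium (private): 5.16 + 0.32q = 172.79 - 4.12q → q_m = 37.7545.
Social marginal cost = private MC + MEC = 5.74 + 1.53q.
Set SMC = demand: 5.74 + 1.53q = 172.79 - 4.12q → q* = 29.5664.
Between q* and q_m the wedge SMC − demand runs linearly from 0 to MEC(q_m), so the loss is a triangle.
DWL = ½ × 8.1881 × 46.2630 = 189.4030.

DWL = $189.40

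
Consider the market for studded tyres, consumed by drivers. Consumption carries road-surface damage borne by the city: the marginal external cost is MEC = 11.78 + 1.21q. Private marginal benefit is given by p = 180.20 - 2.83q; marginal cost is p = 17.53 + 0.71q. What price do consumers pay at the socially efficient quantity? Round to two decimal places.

Social marginal benefit = demand − MEC = 168.42 - 4.04q.
Set SMB = MC: 168.42 - 4.04q = 17.53 + 0.71q → q* = 31.7663.
Consumer price on the demand curve at q*: 180.20 − 2.83×31.7663 = 90.3014.

P = 90.30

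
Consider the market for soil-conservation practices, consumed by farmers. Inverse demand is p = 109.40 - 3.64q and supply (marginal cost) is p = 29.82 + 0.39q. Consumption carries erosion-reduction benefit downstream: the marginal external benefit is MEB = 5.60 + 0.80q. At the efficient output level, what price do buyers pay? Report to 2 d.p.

P = 13.41

Social marginal benefit = demand + MEB = 115.00 - 2.84q.
Set SMB = MC: 115.00 - 2.84q = 29.82 + 0.39q → q* = 26.3715.
Consumer price on the demand curve at q*: 109.40 − 3.64×26.3715 = 13.4077.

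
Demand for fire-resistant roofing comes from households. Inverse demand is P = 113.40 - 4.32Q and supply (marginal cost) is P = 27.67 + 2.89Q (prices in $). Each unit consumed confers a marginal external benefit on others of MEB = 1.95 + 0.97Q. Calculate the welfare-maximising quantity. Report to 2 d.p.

Social marginal benefit = demand + MEB = 115.35 - 3.35Q.
Set SMB = MC: 115.35 - 3.35Q = 27.67 + 2.89Q → Q* = 14.0513.

Q* = 14.05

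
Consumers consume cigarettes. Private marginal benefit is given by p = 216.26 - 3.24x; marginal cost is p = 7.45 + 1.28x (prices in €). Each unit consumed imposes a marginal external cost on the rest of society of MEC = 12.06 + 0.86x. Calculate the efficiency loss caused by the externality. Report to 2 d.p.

Market equilibrium (private): 7.45 + 1.28x = 216.26 - 3.24x → x_m = 46.1969.
Social marginal benefit = demand − MEC = 204.20 - 4.10x.
Set SMB = MC: 204.20 - 4.10x = 7.45 + 1.28x → x* = 36.5706.
The welfare-loss triangle has base |x_m − x*| and height MEC(x_m) (the vertical gap between SMB and MC is zero at x* and MEC at x_m).
DWL = ½ × 9.6263 × 51.7893 = 249.2697.

DWL = €249.27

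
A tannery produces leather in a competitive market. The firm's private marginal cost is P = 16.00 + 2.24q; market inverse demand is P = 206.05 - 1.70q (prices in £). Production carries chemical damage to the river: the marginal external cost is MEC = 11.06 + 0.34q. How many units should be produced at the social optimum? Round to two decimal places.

Social marginal cost = private MC + MEC = 27.06 + 2.58q.
Set SMC = demand: 27.06 + 2.58q = 206.05 - 1.70q → q* = 41.8201.

q* = 41.82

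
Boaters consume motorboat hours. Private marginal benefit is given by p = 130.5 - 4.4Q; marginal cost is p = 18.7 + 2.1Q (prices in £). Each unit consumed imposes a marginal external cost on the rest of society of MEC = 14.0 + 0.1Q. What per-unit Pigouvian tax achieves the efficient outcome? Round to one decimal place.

tax = £15.5 per unit

Social marginal benefit = demand − MEC = 116.5 - 4.5Q.
Set SMB = MC: 116.5 - 4.5Q = 18.7 + 2.1Q → Q* = 14.8182.
The Pigouvian tax equals MEC at Q*: 14.0 + 0.1×14.8182 = 15.4818.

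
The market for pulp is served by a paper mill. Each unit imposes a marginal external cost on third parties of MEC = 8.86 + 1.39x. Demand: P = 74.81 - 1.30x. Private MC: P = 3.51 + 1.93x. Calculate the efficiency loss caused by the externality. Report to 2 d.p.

Market equilibrium (private): 3.51 + 1.93x = 74.81 - 1.30x → x_m = 22.0743.
Social marginal cost = private MC + MEC = 12.37 + 3.32x.
Set SMC = demand: 12.37 + 3.32x = 74.81 - 1.30x → x* = 13.5152.
Height of the DWL triangle at x_m is SMC(x_m) − demand(x_m) = MEC(x_m) = 39.5433.
DWL = ½ × 8.5591 × 39.5433 = 169.2275.

DWL = 169.23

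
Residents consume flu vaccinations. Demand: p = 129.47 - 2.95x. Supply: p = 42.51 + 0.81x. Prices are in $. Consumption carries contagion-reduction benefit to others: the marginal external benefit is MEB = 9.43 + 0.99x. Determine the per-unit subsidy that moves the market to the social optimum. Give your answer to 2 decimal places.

subsidy = $43.88 per unit

Social marginal benefit = demand + MEB = 138.90 - 1.96x.
Set SMB = MC: 138.90 - 1.96x = 42.51 + 0.81x → x* = 34.7978.
The Pigouvian subsidy equals MEB at x*: 9.43 + 0.99×34.7978 = 43.8798.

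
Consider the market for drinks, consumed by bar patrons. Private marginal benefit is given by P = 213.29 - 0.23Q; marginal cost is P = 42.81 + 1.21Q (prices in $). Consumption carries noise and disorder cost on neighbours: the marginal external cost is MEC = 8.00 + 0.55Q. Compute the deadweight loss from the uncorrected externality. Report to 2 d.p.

Market equilibrium (private): 42.81 + 1.21Q = 213.29 - 0.23Q → Q_m = 118.3889.
Social marginal benefit = demand − MEC = 205.29 - 0.78Q.
Set SMB = MC: 205.29 - 0.78Q = 42.81 + 1.21Q → Q* = 81.6482.
The loss is the area between SMB and MC from Q* to Q_m; with linear curves that's a triangle of height MEC(Q_m).
DWL = ½ × 36.7407 × 73.1139 = 1343.1279.

DWL = $1343.13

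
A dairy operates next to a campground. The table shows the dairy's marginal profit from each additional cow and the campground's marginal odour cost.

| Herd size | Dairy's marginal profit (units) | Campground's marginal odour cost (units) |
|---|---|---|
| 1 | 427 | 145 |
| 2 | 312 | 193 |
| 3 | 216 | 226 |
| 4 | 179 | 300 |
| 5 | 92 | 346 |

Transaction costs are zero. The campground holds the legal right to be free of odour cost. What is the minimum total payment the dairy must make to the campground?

Efficient level: marginal profit ≥ marginal odour cost through level 2, so k* = 2.
With the campground holding the right, the dairy must at least compensate total damage at k*: 145 + 193 = 338.

338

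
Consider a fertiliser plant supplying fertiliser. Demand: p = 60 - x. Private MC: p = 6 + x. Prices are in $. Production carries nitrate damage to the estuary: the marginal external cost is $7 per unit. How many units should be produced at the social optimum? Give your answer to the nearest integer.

Social marginal cost = private MC + MEC = 13 + x.
Set SMC = demand: 13 + x = 60 - x → x* = 23.5000.

x* = 24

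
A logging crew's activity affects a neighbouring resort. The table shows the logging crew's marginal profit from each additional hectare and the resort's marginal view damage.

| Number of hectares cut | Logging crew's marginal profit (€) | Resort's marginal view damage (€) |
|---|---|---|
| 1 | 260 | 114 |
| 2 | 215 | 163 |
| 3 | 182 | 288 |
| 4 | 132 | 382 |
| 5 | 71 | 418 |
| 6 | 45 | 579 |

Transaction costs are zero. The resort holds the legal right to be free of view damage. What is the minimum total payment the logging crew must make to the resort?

€277

Efficient level: marginal profit ≥ marginal view damage through level 2, so k* = 2.
With the resort holding the right, the logging crew must at least compensate total damage at k*: 114 + 163 = 277.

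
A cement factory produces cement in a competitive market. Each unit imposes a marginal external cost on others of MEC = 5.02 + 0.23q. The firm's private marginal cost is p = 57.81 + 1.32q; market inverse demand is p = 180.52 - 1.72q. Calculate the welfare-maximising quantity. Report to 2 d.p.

q* = 35.99

Social marginal cost = private MC + MEC = 62.83 + 1.55q.
Set SMC = demand: 62.83 + 1.55q = 180.52 - 1.72q → q* = 35.9908.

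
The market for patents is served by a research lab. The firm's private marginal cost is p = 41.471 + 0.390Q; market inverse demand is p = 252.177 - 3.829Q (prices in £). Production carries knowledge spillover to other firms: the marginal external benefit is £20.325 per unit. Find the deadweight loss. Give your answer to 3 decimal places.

DWL = £48.958

Market equilibrium (private): 41.471 + 0.390Q = 252.177 - 3.829Q → Q_m = 49.9422.
Social marginal cost = private MC − MEB = 21.146 + 0.390Q.
Set SMC = demand: 21.146 + 0.390Q = 252.177 - 3.829Q → Q* = 54.7597.
Between Q* and Q_m the wedge demand − SMC runs linearly from 0 to MEB(Q_m), so the loss is a triangle.
DWL = ½ × 4.8175 × 20.3250 = 48.9578.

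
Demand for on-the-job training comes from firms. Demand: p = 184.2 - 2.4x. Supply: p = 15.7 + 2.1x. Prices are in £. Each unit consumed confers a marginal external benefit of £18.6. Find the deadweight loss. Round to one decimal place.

Market equilibrium (private): 15.7 + 2.1x = 184.2 - 2.4x → x_m = 37.4444.
Social marginal benefit = demand + MEB = 202.8 - 2.4x.
Set SMB = MC: 202.8 - 2.4x = 15.7 + 2.1x → x* = 41.5778.
Height of the DWL triangle at x_m is SMB(x_m) − MC(x_m) = MEB(x_m) = 18.6000.
DWL = ½ × 4.1334 × 18.6000 = 38.4406.

DWL = £38.4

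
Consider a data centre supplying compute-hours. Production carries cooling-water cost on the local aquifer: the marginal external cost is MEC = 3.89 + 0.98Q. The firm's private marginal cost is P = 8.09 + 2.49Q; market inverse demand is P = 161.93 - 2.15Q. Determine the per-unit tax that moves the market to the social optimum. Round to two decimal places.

tax = 30.04 per unit

Social marginal cost = private MC + MEC = 11.98 + 3.47Q.
Set SMC = demand: 11.98 + 3.47Q = 161.93 - 2.15Q → Q* = 26.6815.
The Pigouvian tax equals MEC at Q*: 3.89 + 0.98×26.6815 = 30.0379.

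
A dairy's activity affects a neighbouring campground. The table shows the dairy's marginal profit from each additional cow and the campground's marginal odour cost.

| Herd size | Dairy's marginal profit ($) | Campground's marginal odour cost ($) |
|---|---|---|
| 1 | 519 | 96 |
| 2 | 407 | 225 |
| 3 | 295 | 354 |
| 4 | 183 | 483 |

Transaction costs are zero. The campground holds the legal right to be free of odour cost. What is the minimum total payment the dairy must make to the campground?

$321

Efficient level: marginal profit ≥ marginal odour cost through level 2, so k* = 2.
With the campground holding the right, the dairy must at least compensate total damage at k*: 96 + 225 = 321.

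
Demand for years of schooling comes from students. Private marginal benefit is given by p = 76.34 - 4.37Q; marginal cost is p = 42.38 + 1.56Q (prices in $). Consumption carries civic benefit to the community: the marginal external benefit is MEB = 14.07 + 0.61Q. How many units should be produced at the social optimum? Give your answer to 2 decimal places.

Social marginal benefit = demand + MEB = 90.41 - 3.76Q.
Set SMB = MC: 90.41 - 3.76Q = 42.38 + 1.56Q → Q* = 9.0282.

Q* = 9.03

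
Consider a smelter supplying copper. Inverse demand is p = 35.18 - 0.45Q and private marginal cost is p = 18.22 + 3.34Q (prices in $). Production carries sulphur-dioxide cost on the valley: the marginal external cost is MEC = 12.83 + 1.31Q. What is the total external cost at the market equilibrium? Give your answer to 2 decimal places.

$70.53

Market equilibrium (private): 18.22 + 3.34Q = 35.18 - 0.45Q → Q_m = 4.4749.
Total external cost = ∫₀^{Q_m} (12.83 + 1.31Q) dQ = 12.83×4.4749 + ½×1.31×4.4749² = 70.5292.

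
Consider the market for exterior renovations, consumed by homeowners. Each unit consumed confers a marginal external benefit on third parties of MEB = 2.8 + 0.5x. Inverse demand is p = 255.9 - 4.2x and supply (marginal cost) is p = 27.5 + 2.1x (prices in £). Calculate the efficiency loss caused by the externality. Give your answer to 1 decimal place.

DWL = £37.8

Market equilibrium (private): 27.5 + 2.1x = 255.9 - 4.2x → x_m = 36.2540.
Social marginal benefit = demand + MEB = 258.7 - 3.7x.
Set SMB = MC: 258.7 - 3.7x = 27.5 + 2.1x → x* = 39.8621.
Between x* and x_m the wedge SMB − MC runs linearly from 0 to MEB(x_m), so the loss is a triangle.
DWL = ½ × 3.6081 × 20.9270 = 37.7534.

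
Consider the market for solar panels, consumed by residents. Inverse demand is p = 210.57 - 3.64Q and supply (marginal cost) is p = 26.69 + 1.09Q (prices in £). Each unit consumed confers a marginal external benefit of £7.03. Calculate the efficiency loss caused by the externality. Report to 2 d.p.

Market equilibrium (private): 26.69 + 1.09Q = 210.57 - 3.64Q → Q_m = 38.8753.
Social marginal benefit = demand + MEB = 217.60 - 3.64Q.
Set SMB = MC: 217.60 - 3.64Q = 26.69 + 1.09Q → Q* = 40.3615.
The welfare-loss triangle has base |Q_m − Q*| and height MEB(Q_m) (the vertical gap between SMB and MC is zero at Q* and MEB at Q_m).
DWL = ½ × 1.4862 × 7.0300 = 5.2240.

DWL = £5.22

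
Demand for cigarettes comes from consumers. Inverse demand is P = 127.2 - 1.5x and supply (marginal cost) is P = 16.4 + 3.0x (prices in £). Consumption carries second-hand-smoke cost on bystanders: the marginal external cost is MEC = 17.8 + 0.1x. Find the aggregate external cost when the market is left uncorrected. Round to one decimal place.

£468.6

Market equilibrium (private): 16.4 + 3.0x = 127.2 - 1.5x → x_m = 24.6222.
Total external cost = ∫₀^{x_m} (17.8 + 0.1x) dx = 17.8×24.6222 + ½×0.1×24.6222² = 468.5878.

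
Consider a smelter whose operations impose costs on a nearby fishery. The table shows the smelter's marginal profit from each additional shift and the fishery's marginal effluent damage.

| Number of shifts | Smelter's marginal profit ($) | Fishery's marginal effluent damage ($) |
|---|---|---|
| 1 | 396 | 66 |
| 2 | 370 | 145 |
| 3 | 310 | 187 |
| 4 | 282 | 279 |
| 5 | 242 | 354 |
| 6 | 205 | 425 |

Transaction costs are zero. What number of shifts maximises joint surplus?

Bargaining reaches the level where marginal profit last exceeds marginal effluent damage.
That holds through level 4 (282 ≥ 279) but not at 5 (242 < 354).

4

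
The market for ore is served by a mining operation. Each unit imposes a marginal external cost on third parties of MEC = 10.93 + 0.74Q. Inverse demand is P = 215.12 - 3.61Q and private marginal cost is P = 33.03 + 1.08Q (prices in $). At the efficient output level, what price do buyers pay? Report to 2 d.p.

P = $101.33

Social marginal cost = private MC + MEC = 43.96 + 1.82Q.
Set SMC = demand: 43.96 + 1.82Q = 215.12 - 3.61Q → Q* = 31.5212.
Consumer price on the demand curve at Q*: 215.12 − 3.61×31.5212 = 101.3285.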